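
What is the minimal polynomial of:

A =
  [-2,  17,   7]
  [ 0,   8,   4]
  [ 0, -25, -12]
x^3 + 6*x^2 + 12*x + 8

The characteristic polynomial is χ_A(x) = (x + 2)^3, so the eigenvalues are known. The minimal polynomial is
  m_A(x) = Π_λ (x − λ)^{k_λ}
where k_λ is the size of the *largest* Jordan block for λ (equivalently, the smallest k with (A − λI)^k v = 0 for every generalised eigenvector v of λ).

  λ = -2: largest Jordan block has size 3, contributing (x + 2)^3

So m_A(x) = (x + 2)^3 = x^3 + 6*x^2 + 12*x + 8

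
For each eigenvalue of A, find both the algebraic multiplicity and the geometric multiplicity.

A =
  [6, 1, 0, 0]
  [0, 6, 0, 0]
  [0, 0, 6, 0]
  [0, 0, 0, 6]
λ = 6: alg = 4, geom = 3

Step 1 — factor the characteristic polynomial to read off the algebraic multiplicities:
  χ_A(x) = (x - 6)^4

Step 2 — compute geometric multiplicities via the rank-nullity identity g(λ) = n − rank(A − λI):
  rank(A − (6)·I) = 1, so dim ker(A − (6)·I) = n − 1 = 3

Summary:
  λ = 6: algebraic multiplicity = 4, geometric multiplicity = 3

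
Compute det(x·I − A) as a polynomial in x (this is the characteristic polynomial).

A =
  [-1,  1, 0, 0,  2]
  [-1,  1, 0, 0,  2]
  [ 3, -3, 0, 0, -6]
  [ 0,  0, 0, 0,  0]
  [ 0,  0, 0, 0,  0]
x^5

Expanding det(x·I − A) (e.g. by cofactor expansion or by noting that A is similar to its Jordan form J, which has the same characteristic polynomial as A) gives
  χ_A(x) = x^5
which factors as x^5. The eigenvalues (with algebraic multiplicities) are λ = 0 with multiplicity 5.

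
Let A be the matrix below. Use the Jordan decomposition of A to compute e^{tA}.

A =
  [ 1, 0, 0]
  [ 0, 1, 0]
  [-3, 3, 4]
e^{tA} =
  [exp(t), 0, 0]
  [0, exp(t), 0]
  [-exp(4*t) + exp(t), exp(4*t) - exp(t), exp(4*t)]

Strategy: write A = P · J · P⁻¹ where J is a Jordan canonical form, so e^{tA} = P · e^{tJ} · P⁻¹, and e^{tJ} can be computed block-by-block.

A has Jordan form
J =
  [1, 0, 0]
  [0, 1, 0]
  [0, 0, 4]
(up to reordering of blocks).

Per-block formulas:
  For a 1×1 block at λ = 4: exp(t · [4]) = [e^(4t)].
  For a 1×1 block at λ = 1: exp(t · [1]) = [e^(1t)].

After assembling e^{tJ} and conjugating by P, we get:

e^{tA} =
  [exp(t), 0, 0]
  [0, exp(t), 0]
  [-exp(4*t) + exp(t), exp(4*t) - exp(t), exp(4*t)]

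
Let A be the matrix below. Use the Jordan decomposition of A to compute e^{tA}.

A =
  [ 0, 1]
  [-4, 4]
e^{tA} =
  [-2*t*exp(2*t) + exp(2*t), t*exp(2*t)]
  [-4*t*exp(2*t), 2*t*exp(2*t) + exp(2*t)]

Strategy: write A = P · J · P⁻¹ where J is a Jordan canonical form, so e^{tA} = P · e^{tJ} · P⁻¹, and e^{tJ} can be computed block-by-block.

A has Jordan form
J =
  [2, 1]
  [0, 2]
(up to reordering of blocks).

Per-block formulas:
  For a 2×2 Jordan block J_2(2): exp(t · J_2(2)) = e^(2t)·(I + t·N), where N is the 2×2 nilpotent shift.

After assembling e^{tJ} and conjugating by P, we get:

e^{tA} =
  [-2*t*exp(2*t) + exp(2*t), t*exp(2*t)]
  [-4*t*exp(2*t), 2*t*exp(2*t) + exp(2*t)]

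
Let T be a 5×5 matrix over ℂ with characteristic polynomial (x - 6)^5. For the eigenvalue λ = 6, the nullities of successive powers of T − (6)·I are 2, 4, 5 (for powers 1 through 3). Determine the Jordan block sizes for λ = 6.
Block sizes for λ = 6: [3, 2]

From the dimensions of kernels of powers, the number of Jordan blocks of size at least j is d_j − d_{j−1} where d_j = dim ker(N^j) (with d_0 = 0). Computing the differences gives [2, 2, 1].
The number of blocks of size exactly k is (#blocks of size ≥ k) − (#blocks of size ≥ k + 1), so the partition is: 1 block(s) of size 2, 1 block(s) of size 3.
In nonincreasing order the block sizes are [3, 2].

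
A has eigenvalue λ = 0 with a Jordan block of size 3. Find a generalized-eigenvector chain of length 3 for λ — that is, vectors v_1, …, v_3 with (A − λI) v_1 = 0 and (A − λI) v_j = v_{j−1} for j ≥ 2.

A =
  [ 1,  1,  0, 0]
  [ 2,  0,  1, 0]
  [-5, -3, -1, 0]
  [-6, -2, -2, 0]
A Jordan chain for λ = 0 of length 3:
v_1 = (3, -3, -6, 0)ᵀ
v_2 = (1, 2, -5, -6)ᵀ
v_3 = (1, 0, 0, 0)ᵀ

Let N = A − (0)·I. We want v_3 with N^3 v_3 = 0 but N^2 v_3 ≠ 0; then v_{j-1} := N · v_j for j = 3, …, 2.

Pick v_3 = (1, 0, 0, 0)ᵀ.
Then v_2 = N · v_3 = (1, 2, -5, -6)ᵀ.
Then v_1 = N · v_2 = (3, -3, -6, 0)ᵀ.

Sanity check: (A − (0)·I) v_1 = (0, 0, 0, 0)ᵀ = 0. ✓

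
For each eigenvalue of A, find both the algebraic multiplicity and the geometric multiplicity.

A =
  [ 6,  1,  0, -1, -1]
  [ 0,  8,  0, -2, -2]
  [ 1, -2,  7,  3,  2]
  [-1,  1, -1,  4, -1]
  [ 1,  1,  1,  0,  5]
λ = 6: alg = 5, geom = 3

Step 1 — factor the characteristic polynomial to read off the algebraic multiplicities:
  χ_A(x) = (x - 6)^5

Step 2 — compute geometric multiplicities via the rank-nullity identity g(λ) = n − rank(A − λI):
  rank(A − (6)·I) = 2, so dim ker(A − (6)·I) = n − 2 = 3

Summary:
  λ = 6: algebraic multiplicity = 5, geometric multiplicity = 3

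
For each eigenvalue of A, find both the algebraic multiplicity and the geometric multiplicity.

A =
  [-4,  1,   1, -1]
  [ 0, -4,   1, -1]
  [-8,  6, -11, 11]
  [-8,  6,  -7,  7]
λ = -4: alg = 3, geom = 1; λ = 0: alg = 1, geom = 1

Step 1 — factor the characteristic polynomial to read off the algebraic multiplicities:
  χ_A(x) = x*(x + 4)^3

Step 2 — compute geometric multiplicities via the rank-nullity identity g(λ) = n − rank(A − λI):
  rank(A − (-4)·I) = 3, so dim ker(A − (-4)·I) = n − 3 = 1
  rank(A − (0)·I) = 3, so dim ker(A − (0)·I) = n − 3 = 1

Summary:
  λ = -4: algebraic multiplicity = 3, geometric multiplicity = 1
  λ = 0: algebraic multiplicity = 1, geometric multiplicity = 1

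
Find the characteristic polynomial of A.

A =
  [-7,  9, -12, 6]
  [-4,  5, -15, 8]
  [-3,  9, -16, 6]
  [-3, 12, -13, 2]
x^4 + 16*x^3 + 96*x^2 + 256*x + 256

Expanding det(x·I − A) (e.g. by cofactor expansion or by noting that A is similar to its Jordan form J, which has the same characteristic polynomial as A) gives
  χ_A(x) = x^4 + 16*x^3 + 96*x^2 + 256*x + 256
which factors as (x + 4)^4. The eigenvalues (with algebraic multiplicities) are λ = -4 with multiplicity 4.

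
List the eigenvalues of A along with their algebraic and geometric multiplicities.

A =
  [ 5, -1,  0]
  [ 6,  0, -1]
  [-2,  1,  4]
λ = 3: alg = 3, geom = 1

Step 1 — factor the characteristic polynomial to read off the algebraic multiplicities:
  χ_A(x) = (x - 3)^3

Step 2 — compute geometric multiplicities via the rank-nullity identity g(λ) = n − rank(A − λI):
  rank(A − (3)·I) = 2, so dim ker(A − (3)·I) = n − 2 = 1

Summary:
  λ = 3: algebraic multiplicity = 3, geometric multiplicity = 1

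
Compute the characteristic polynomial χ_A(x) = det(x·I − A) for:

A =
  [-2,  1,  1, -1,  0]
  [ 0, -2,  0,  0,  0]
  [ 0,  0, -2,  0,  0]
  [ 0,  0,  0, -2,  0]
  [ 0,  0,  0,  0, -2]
x^5 + 10*x^4 + 40*x^3 + 80*x^2 + 80*x + 32

Expanding det(x·I − A) (e.g. by cofactor expansion or by noting that A is similar to its Jordan form J, which has the same characteristic polynomial as A) gives
  χ_A(x) = x^5 + 10*x^4 + 40*x^3 + 80*x^2 + 80*x + 32
which factors as (x + 2)^5. The eigenvalues (with algebraic multiplicities) are λ = -2 with multiplicity 5.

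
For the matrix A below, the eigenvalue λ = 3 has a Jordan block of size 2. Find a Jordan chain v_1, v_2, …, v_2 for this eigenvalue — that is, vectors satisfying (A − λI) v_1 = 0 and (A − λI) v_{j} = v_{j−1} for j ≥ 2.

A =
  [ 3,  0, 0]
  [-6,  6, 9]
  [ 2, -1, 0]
A Jordan chain for λ = 3 of length 2:
v_1 = (0, -6, 2)ᵀ
v_2 = (1, 0, 0)ᵀ

Let N = A − (3)·I. We want v_2 with N^2 v_2 = 0 but N^1 v_2 ≠ 0; then v_{j-1} := N · v_j for j = 2, …, 2.

Pick v_2 = (1, 0, 0)ᵀ.
Then v_1 = N · v_2 = (0, -6, 2)ᵀ.

Sanity check: (A − (3)·I) v_1 = (0, 0, 0)ᵀ = 0. ✓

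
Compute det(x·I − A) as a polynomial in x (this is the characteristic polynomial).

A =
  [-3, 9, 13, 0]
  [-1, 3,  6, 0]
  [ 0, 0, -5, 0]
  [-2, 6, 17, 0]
x^4 + 5*x^3

Expanding det(x·I − A) (e.g. by cofactor expansion or by noting that A is similar to its Jordan form J, which has the same characteristic polynomial as A) gives
  χ_A(x) = x^4 + 5*x^3
which factors as x^3*(x + 5). The eigenvalues (with algebraic multiplicities) are λ = -5 with multiplicity 1, λ = 0 with multiplicity 3.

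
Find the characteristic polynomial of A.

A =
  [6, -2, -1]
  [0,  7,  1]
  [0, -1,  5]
x^3 - 18*x^2 + 108*x - 216

Expanding det(x·I − A) (e.g. by cofactor expansion or by noting that A is similar to its Jordan form J, which has the same characteristic polynomial as A) gives
  χ_A(x) = x^3 - 18*x^2 + 108*x - 216
which factors as (x - 6)^3. The eigenvalues (with algebraic multiplicities) are λ = 6 with multiplicity 3.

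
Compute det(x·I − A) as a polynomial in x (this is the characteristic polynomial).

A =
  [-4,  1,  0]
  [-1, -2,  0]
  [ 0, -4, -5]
x^3 + 11*x^2 + 39*x + 45

Expanding det(x·I − A) (e.g. by cofactor expansion or by noting that A is similar to its Jordan form J, which has the same characteristic polynomial as A) gives
  χ_A(x) = x^3 + 11*x^2 + 39*x + 45
which factors as (x + 3)^2*(x + 5). The eigenvalues (with algebraic multiplicities) are λ = -5 with multiplicity 1, λ = -3 with multiplicity 2.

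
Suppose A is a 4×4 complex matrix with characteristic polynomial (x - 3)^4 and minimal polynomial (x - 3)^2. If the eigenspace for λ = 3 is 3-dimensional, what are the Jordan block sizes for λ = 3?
Block sizes for λ = 3: [2, 1, 1]

Step 1 — from the characteristic polynomial, algebraic multiplicity of λ = 3 is 4. From dim ker(A − (3)·I) = 3, there are exactly 3 Jordan blocks for λ = 3.
Step 2 — from the minimal polynomial, the factor (x − 3)^2 tells us the largest block for λ = 3 has size 2.
Step 3 — with total size 4, 3 blocks, and largest block 2, the block sizes (in nonincreasing order) are [2, 1, 1].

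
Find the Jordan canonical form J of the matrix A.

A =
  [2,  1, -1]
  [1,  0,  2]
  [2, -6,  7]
J_3(3)

The characteristic polynomial is
  det(x·I − A) = x^3 - 9*x^2 + 27*x - 27 = (x - 3)^3

Eigenvalues and multiplicities (the geometric multiplicity of λ is n − rank(A − λI), which equals the number of Jordan blocks for λ):
  λ = 3: algebraic multiplicity = 3, geometric multiplicity = 1

Determining the block sizes for each eigenvalue:
  λ = 3: one block (gm = 1), so the single block has size am = 3 → block sizes [3]

Assembling the blocks gives a Jordan form
J =
  [3, 1, 0]
  [0, 3, 1]
  [0, 0, 3]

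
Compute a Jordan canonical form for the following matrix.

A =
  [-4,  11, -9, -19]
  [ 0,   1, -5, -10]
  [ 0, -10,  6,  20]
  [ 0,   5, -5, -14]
J_2(-4) ⊕ J_1(-4) ⊕ J_1(1)

The characteristic polynomial is
  det(x·I − A) = x^4 + 11*x^3 + 36*x^2 + 16*x - 64 = (x - 1)*(x + 4)^3

Eigenvalues and multiplicities (the geometric multiplicity of λ is n − rank(A − λI), which equals the number of Jordan blocks for λ):
  λ = -4: algebraic multiplicity = 3, geometric multiplicity = 2
  λ = 1: algebraic multiplicity = 1, geometric multiplicity = 1

Determining the block sizes for each eigenvalue:
  λ = -4: 2 blocks summing to 3 forces exactly one block of size 2 and the rest size 1 → block sizes [2, 1]
  λ = 1: one block (gm = 1), so the single block has size am = 1 → block sizes [1]

Assembling the blocks gives a Jordan form
J =
  [-4,  1,  0, 0]
  [ 0, -4,  0, 0]
  [ 0,  0, -4, 0]
  [ 0,  0,  0, 1]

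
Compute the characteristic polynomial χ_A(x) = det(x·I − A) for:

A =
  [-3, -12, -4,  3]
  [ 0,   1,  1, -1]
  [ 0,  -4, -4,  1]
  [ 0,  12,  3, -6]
x^4 + 12*x^3 + 54*x^2 + 108*x + 81

Expanding det(x·I − A) (e.g. by cofactor expansion or by noting that A is similar to its Jordan form J, which has the same characteristic polynomial as A) gives
  χ_A(x) = x^4 + 12*x^3 + 54*x^2 + 108*x + 81
which factors as (x + 3)^4. The eigenvalues (with algebraic multiplicities) are λ = -3 with multiplicity 4.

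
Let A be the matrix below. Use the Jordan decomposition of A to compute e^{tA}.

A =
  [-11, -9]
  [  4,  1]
e^{tA} =
  [-6*t*exp(-5*t) + exp(-5*t), -9*t*exp(-5*t)]
  [4*t*exp(-5*t), 6*t*exp(-5*t) + exp(-5*t)]

Strategy: write A = P · J · P⁻¹ where J is a Jordan canonical form, so e^{tA} = P · e^{tJ} · P⁻¹, and e^{tJ} can be computed block-by-block.

A has Jordan form
J =
  [-5,  1]
  [ 0, -5]
(up to reordering of blocks).

Per-block formulas:
  For a 2×2 Jordan block J_2(-5): exp(t · J_2(-5)) = e^(-5t)·(I + t·N), where N is the 2×2 nilpotent shift.

After assembling e^{tJ} and conjugating by P, we get:

e^{tA} =
  [-6*t*exp(-5*t) + exp(-5*t), -9*t*exp(-5*t)]
  [4*t*exp(-5*t), 6*t*exp(-5*t) + exp(-5*t)]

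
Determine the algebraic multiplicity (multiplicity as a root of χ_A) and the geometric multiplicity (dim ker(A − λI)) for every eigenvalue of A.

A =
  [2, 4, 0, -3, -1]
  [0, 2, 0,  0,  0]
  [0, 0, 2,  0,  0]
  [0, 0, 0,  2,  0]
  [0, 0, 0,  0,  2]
λ = 2: alg = 5, geom = 4

Step 1 — factor the characteristic polynomial to read off the algebraic multiplicities:
  χ_A(x) = (x - 2)^5

Step 2 — compute geometric multiplicities via the rank-nullity identity g(λ) = n − rank(A − λI):
  rank(A − (2)·I) = 1, so dim ker(A − (2)·I) = n − 1 = 4

Summary:
  λ = 2: algebraic multiplicity = 5, geometric multiplicity = 4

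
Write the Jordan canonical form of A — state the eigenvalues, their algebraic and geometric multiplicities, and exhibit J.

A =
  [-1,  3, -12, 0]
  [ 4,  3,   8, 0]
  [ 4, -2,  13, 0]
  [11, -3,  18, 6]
J_2(5) ⊕ J_1(5) ⊕ J_1(6)

The characteristic polynomial is
  det(x·I − A) = x^4 - 21*x^3 + 165*x^2 - 575*x + 750 = (x - 6)*(x - 5)^3

Eigenvalues and multiplicities (the geometric multiplicity of λ is n − rank(A − λI), which equals the number of Jordan blocks for λ):
  λ = 5: algebraic multiplicity = 3, geometric multiplicity = 2
  λ = 6: algebraic multiplicity = 1, geometric multiplicity = 1

Determining the block sizes for each eigenvalue:
  λ = 5: 2 blocks summing to 3 forces exactly one block of size 2 and the rest size 1 → block sizes [2, 1]
  λ = 6: one block (gm = 1), so the single block has size am = 1 → block sizes [1]

Assembling the blocks gives a Jordan form
J =
  [5, 1, 0, 0]
  [0, 5, 0, 0]
  [0, 0, 5, 0]
  [0, 0, 0, 6]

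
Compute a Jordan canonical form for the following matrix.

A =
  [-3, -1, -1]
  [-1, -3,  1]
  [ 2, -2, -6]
J_2(-4) ⊕ J_1(-4)

The characteristic polynomial is
  det(x·I − A) = x^3 + 12*x^2 + 48*x + 64 = (x + 4)^3

Eigenvalues and multiplicities (the geometric multiplicity of λ is n − rank(A − λI), which equals the number of Jordan blocks for λ):
  λ = -4: algebraic multiplicity = 3, geometric multiplicity = 2

Determining the block sizes for each eigenvalue:
  λ = -4: 2 blocks summing to 3 forces exactly one block of size 2 and the rest size 1 → block sizes [2, 1]

Assembling the blocks gives a Jordan form
J =
  [-4,  1,  0]
  [ 0, -4,  0]
  [ 0,  0, -4]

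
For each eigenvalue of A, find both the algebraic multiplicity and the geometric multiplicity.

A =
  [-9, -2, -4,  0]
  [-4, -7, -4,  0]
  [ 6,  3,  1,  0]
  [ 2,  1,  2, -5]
λ = -5: alg = 4, geom = 3

Step 1 — factor the characteristic polynomial to read off the algebraic multiplicities:
  χ_A(x) = (x + 5)^4

Step 2 — compute geometric multiplicities via the rank-nullity identity g(λ) = n − rank(A − λI):
  rank(A − (-5)·I) = 1, so dim ker(A − (-5)·I) = n − 1 = 3

Summary:
  λ = -5: algebraic multiplicity = 4, geometric multiplicity = 3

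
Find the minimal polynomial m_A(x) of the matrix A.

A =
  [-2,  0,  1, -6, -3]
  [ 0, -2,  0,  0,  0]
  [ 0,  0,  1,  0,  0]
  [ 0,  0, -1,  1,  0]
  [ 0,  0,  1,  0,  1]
x^3 - 3*x + 2

The characteristic polynomial is χ_A(x) = (x - 1)^3*(x + 2)^2, so the eigenvalues are known. The minimal polynomial is
  m_A(x) = Π_λ (x − λ)^{k_λ}
where k_λ is the size of the *largest* Jordan block for λ (equivalently, the smallest k with (A − λI)^k v = 0 for every generalised eigenvector v of λ).

  λ = -2: largest Jordan block has size 1, contributing (x + 2)
  λ = 1: largest Jordan block has size 2, contributing (x − 1)^2

So m_A(x) = (x - 1)^2*(x + 2) = x^3 - 3*x + 2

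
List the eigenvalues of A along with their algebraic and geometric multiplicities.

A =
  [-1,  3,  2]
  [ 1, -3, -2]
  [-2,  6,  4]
λ = 0: alg = 3, geom = 2

Step 1 — factor the characteristic polynomial to read off the algebraic multiplicities:
  χ_A(x) = x^3

Step 2 — compute geometric multiplicities via the rank-nullity identity g(λ) = n − rank(A − λI):
  rank(A − (0)·I) = 1, so dim ker(A − (0)·I) = n − 1 = 2

Summary:
  λ = 0: algebraic multiplicity = 3, geometric multiplicity = 2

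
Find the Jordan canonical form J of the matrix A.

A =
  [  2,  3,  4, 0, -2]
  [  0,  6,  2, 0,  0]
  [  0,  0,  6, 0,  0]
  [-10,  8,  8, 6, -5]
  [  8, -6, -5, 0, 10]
J_3(6) ⊕ J_2(6)

The characteristic polynomial is
  det(x·I − A) = x^5 - 30*x^4 + 360*x^3 - 2160*x^2 + 6480*x - 7776 = (x - 6)^5

Eigenvalues and multiplicities (the geometric multiplicity of λ is n − rank(A − λI), which equals the number of Jordan blocks for λ):
  λ = 6: algebraic multiplicity = 5, geometric multiplicity = 2

Determining the block sizes for each eigenvalue:
  λ = 6: with am = 5 and gm = 2, the partition is not yet determined (e.g. several partitions of 5 into 2 parts exist). Let N = A − (6)·I. Computing rank(N^1) = 3, rank(N^2) = 1, rank(N^3) = 0; the number of blocks of size ≥ j is rank(N^{j−1}) − rank(N^j), giving [2, 2, 1]. So we have 1 block(s) of size 3, 1 block(s) of size 2 → block sizes [3, 2]

Assembling the blocks gives a Jordan form
J =
  [6, 1, 0, 0, 0]
  [0, 6, 1, 0, 0]
  [0, 0, 6, 0, 0]
  [0, 0, 0, 6, 1]
  [0, 0, 0, 0, 6]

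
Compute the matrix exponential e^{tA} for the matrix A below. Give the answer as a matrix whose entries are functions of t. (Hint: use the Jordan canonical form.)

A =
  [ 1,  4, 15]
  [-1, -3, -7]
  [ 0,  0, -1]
e^{tA} =
  [2*t*exp(-t) + exp(-t), 4*t*exp(-t), t^2*exp(-t) + 15*t*exp(-t)]
  [-t*exp(-t), -2*t*exp(-t) + exp(-t), -t^2*exp(-t)/2 - 7*t*exp(-t)]
  [0, 0, exp(-t)]

Strategy: write A = P · J · P⁻¹ where J is a Jordan canonical form, so e^{tA} = P · e^{tJ} · P⁻¹, and e^{tJ} can be computed block-by-block.

A has Jordan form
J =
  [-1,  1,  0]
  [ 0, -1,  1]
  [ 0,  0, -1]
(up to reordering of blocks).

Per-block formulas:
  For a 3×3 Jordan block J_3(-1): exp(t · J_3(-1)) = e^(-1t)·(I + t·N + (t^2/2)·N^2), where N is the 3×3 nilpotent shift.

After assembling e^{tJ} and conjugating by P, we get:

e^{tA} =
  [2*t*exp(-t) + exp(-t), 4*t*exp(-t), t^2*exp(-t) + 15*t*exp(-t)]
  [-t*exp(-t), -2*t*exp(-t) + exp(-t), -t^2*exp(-t)/2 - 7*t*exp(-t)]
  [0, 0, exp(-t)]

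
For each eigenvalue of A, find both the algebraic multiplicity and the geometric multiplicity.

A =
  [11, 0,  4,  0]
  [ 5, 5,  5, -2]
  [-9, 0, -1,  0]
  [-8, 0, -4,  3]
λ = 3: alg = 1, geom = 1; λ = 5: alg = 3, geom = 1

Step 1 — factor the characteristic polynomial to read off the algebraic multiplicities:
  χ_A(x) = (x - 5)^3*(x - 3)

Step 2 — compute geometric multiplicities via the rank-nullity identity g(λ) = n − rank(A − λI):
  rank(A − (3)·I) = 3, so dim ker(A − (3)·I) = n − 3 = 1
  rank(A − (5)·I) = 3, so dim ker(A − (5)·I) = n − 3 = 1

Summary:
  λ = 3: algebraic multiplicity = 1, geometric multiplicity = 1
  λ = 5: algebraic multiplicity = 3, geometric multiplicity = 1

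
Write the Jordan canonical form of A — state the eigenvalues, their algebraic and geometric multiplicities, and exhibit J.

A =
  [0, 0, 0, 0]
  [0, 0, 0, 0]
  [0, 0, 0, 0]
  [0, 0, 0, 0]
J_1(0) ⊕ J_1(0) ⊕ J_1(0) ⊕ J_1(0)

The characteristic polynomial is
  det(x·I − A) = x^4

Eigenvalues and multiplicities (the geometric multiplicity of λ is n − rank(A − λI), which equals the number of Jordan blocks for λ):
  λ = 0: algebraic multiplicity = 4, geometric multiplicity = 4

Determining the block sizes for each eigenvalue:
  λ = 0: gm = am = 4, so every block has size 1 → block sizes [1, 1, 1, 1]

Assembling the blocks gives a Jordan form
J =
  [0, 0, 0, 0]
  [0, 0, 0, 0]
  [0, 0, 0, 0]
  [0, 0, 0, 0]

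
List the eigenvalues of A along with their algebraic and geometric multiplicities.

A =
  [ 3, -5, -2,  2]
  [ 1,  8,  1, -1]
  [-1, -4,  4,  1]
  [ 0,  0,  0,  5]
λ = 5: alg = 4, geom = 2

Step 1 — factor the characteristic polynomial to read off the algebraic multiplicities:
  χ_A(x) = (x - 5)^4

Step 2 — compute geometric multiplicities via the rank-nullity identity g(λ) = n − rank(A − λI):
  rank(A − (5)·I) = 2, so dim ker(A − (5)·I) = n − 2 = 2

Summary:
  λ = 5: algebraic multiplicity = 4, geometric multiplicity = 2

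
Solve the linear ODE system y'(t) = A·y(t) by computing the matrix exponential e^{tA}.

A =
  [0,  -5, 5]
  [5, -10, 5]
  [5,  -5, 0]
e^{tA} =
  [1, -1 + exp(-5*t), 1 - exp(-5*t)]
  [1 - exp(-5*t), -1 + 2*exp(-5*t), 1 - exp(-5*t)]
  [1 - exp(-5*t), -1 + exp(-5*t), 1]

Strategy: write A = P · J · P⁻¹ where J is a Jordan canonical form, so e^{tA} = P · e^{tJ} · P⁻¹, and e^{tJ} can be computed block-by-block.

A has Jordan form
J =
  [-5,  0, 0]
  [ 0, -5, 0]
  [ 0,  0, 0]
(up to reordering of blocks).

Per-block formulas:
  For a 1×1 block at λ = -5: exp(t · [-5]) = [e^(-5t)].
  For a 1×1 block at λ = 0: exp(t · [0]) = [e^(0t)].

After assembling e^{tJ} and conjugating by P, we get:

e^{tA} =
  [1, -1 + exp(-5*t), 1 - exp(-5*t)]
  [1 - exp(-5*t), -1 + 2*exp(-5*t), 1 - exp(-5*t)]
  [1 - exp(-5*t), -1 + exp(-5*t), 1]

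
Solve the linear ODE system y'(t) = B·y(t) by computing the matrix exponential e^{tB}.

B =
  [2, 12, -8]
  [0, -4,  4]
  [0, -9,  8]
e^{tB} =
  [exp(2*t), 12*t*exp(2*t), -8*t*exp(2*t)]
  [0, -6*t*exp(2*t) + exp(2*t), 4*t*exp(2*t)]
  [0, -9*t*exp(2*t), 6*t*exp(2*t) + exp(2*t)]

Strategy: write B = P · J · P⁻¹ where J is a Jordan canonical form, so e^{tB} = P · e^{tJ} · P⁻¹, and e^{tJ} can be computed block-by-block.

B has Jordan form
J =
  [2, 1, 0]
  [0, 2, 0]
  [0, 0, 2]
(up to reordering of blocks).

Per-block formulas:
  For a 1×1 block at λ = 2: exp(t · [2]) = [e^(2t)].
  For a 2×2 Jordan block J_2(2): exp(t · J_2(2)) = e^(2t)·(I + t·N), where N is the 2×2 nilpotent shift.

After assembling e^{tJ} and conjugating by P, we get:

e^{tB} =
  [exp(2*t), 12*t*exp(2*t), -8*t*exp(2*t)]
  [0, -6*t*exp(2*t) + exp(2*t), 4*t*exp(2*t)]
  [0, -9*t*exp(2*t), 6*t*exp(2*t) + exp(2*t)]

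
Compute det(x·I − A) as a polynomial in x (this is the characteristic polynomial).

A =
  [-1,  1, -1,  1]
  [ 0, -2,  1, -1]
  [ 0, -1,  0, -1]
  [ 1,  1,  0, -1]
x^4 + 4*x^3 + 6*x^2 + 4*x + 1

Expanding det(x·I − A) (e.g. by cofactor expansion or by noting that A is similar to its Jordan form J, which has the same characteristic polynomial as A) gives
  χ_A(x) = x^4 + 4*x^3 + 6*x^2 + 4*x + 1
which factors as (x + 1)^4. The eigenvalues (with algebraic multiplicities) are λ = -1 with multiplicity 4.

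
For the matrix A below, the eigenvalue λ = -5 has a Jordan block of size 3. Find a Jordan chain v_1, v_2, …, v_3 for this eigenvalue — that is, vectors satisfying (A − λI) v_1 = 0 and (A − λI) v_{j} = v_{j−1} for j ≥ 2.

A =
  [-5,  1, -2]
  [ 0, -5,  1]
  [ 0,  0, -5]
A Jordan chain for λ = -5 of length 3:
v_1 = (1, 0, 0)ᵀ
v_2 = (-2, 1, 0)ᵀ
v_3 = (0, 0, 1)ᵀ

Let N = A − (-5)·I. We want v_3 with N^3 v_3 = 0 but N^2 v_3 ≠ 0; then v_{j-1} := N · v_j for j = 3, …, 2.

Pick v_3 = (0, 0, 1)ᵀ.
Then v_2 = N · v_3 = (-2, 1, 0)ᵀ.
Then v_1 = N · v_2 = (1, 0, 0)ᵀ.

Sanity check: (A − (-5)·I) v_1 = (0, 0, 0)ᵀ = 0. ✓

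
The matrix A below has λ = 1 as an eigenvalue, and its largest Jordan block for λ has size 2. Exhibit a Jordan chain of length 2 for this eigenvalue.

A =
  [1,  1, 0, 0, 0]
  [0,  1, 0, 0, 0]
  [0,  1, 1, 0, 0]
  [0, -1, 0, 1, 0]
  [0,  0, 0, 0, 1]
A Jordan chain for λ = 1 of length 2:
v_1 = (1, 0, 1, -1, 0)ᵀ
v_2 = (0, 1, 0, 0, 0)ᵀ

Let N = A − (1)·I. We want v_2 with N^2 v_2 = 0 but N^1 v_2 ≠ 0; then v_{j-1} := N · v_j for j = 2, …, 2.

Pick v_2 = (0, 1, 0, 0, 0)ᵀ.
Then v_1 = N · v_2 = (1, 0, 1, -1, 0)ᵀ.

Sanity check: (A − (1)·I) v_1 = (0, 0, 0, 0, 0)ᵀ = 0. ✓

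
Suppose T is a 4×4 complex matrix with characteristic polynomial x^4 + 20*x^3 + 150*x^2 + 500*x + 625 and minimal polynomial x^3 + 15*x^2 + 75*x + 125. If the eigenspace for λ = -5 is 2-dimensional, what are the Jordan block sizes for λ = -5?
Block sizes for λ = -5: [3, 1]

Step 1 — from the characteristic polynomial, algebraic multiplicity of λ = -5 is 4. From dim ker(T − (-5)·I) = 2, there are exactly 2 Jordan blocks for λ = -5.
Step 2 — from the minimal polynomial, the factor (x + 5)^3 tells us the largest block for λ = -5 has size 3.
Step 3 — with total size 4, 2 blocks, and largest block 3, the block sizes (in nonincreasing order) are [3, 1].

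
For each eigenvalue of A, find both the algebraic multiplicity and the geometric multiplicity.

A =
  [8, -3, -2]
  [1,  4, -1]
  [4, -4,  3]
λ = 5: alg = 3, geom = 1

Step 1 — factor the characteristic polynomial to read off the algebraic multiplicities:
  χ_A(x) = (x - 5)^3

Step 2 — compute geometric multiplicities via the rank-nullity identity g(λ) = n − rank(A − λI):
  rank(A − (5)·I) = 2, so dim ker(A − (5)·I) = n − 2 = 1

Summary:
  λ = 5: algebraic multiplicity = 3, geometric multiplicity = 1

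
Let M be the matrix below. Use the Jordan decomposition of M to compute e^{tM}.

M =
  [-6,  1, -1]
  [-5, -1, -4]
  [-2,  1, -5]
e^{tM} =
  [t^2*exp(-4*t)/2 - 2*t*exp(-4*t) + exp(-4*t), t*exp(-4*t), -t^2*exp(-4*t)/2 - t*exp(-4*t)]
  [3*t^2*exp(-4*t)/2 - 5*t*exp(-4*t), 3*t*exp(-4*t) + exp(-4*t), -3*t^2*exp(-4*t)/2 - 4*t*exp(-4*t)]
  [t^2*exp(-4*t)/2 - 2*t*exp(-4*t), t*exp(-4*t), -t^2*exp(-4*t)/2 - t*exp(-4*t) + exp(-4*t)]

Strategy: write M = P · J · P⁻¹ where J is a Jordan canonical form, so e^{tM} = P · e^{tJ} · P⁻¹, and e^{tJ} can be computed block-by-block.

M has Jordan form
J =
  [-4,  1,  0]
  [ 0, -4,  1]
  [ 0,  0, -4]
(up to reordering of blocks).

Per-block formulas:
  For a 3×3 Jordan block J_3(-4): exp(t · J_3(-4)) = e^(-4t)·(I + t·N + (t^2/2)·N^2), where N is the 3×3 nilpotent shift.

After assembling e^{tJ} and conjugating by P, we get:

e^{tM} =
  [t^2*exp(-4*t)/2 - 2*t*exp(-4*t) + exp(-4*t), t*exp(-4*t), -t^2*exp(-4*t)/2 - t*exp(-4*t)]
  [3*t^2*exp(-4*t)/2 - 5*t*exp(-4*t), 3*t*exp(-4*t) + exp(-4*t), -3*t^2*exp(-4*t)/2 - 4*t*exp(-4*t)]
  [t^2*exp(-4*t)/2 - 2*t*exp(-4*t), t*exp(-4*t), -t^2*exp(-4*t)/2 - t*exp(-4*t) + exp(-4*t)]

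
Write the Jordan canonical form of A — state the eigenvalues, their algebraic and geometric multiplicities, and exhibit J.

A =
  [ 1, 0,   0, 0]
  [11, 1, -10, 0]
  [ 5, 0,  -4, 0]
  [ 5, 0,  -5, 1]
J_1(-4) ⊕ J_2(1) ⊕ J_1(1)

The characteristic polynomial is
  det(x·I − A) = x^4 + x^3 - 9*x^2 + 11*x - 4 = (x - 1)^3*(x + 4)

Eigenvalues and multiplicities (the geometric multiplicity of λ is n − rank(A − λI), which equals the number of Jordan blocks for λ):
  λ = -4: algebraic multiplicity = 1, geometric multiplicity = 1
  λ = 1: algebraic multiplicity = 3, geometric multiplicity = 2

Determining the block sizes for each eigenvalue:
  λ = -4: one block (gm = 1), so the single block has size am = 1 → block sizes [1]
  λ = 1: 2 blocks summing to 3 forces exactly one block of size 2 and the rest size 1 → block sizes [2, 1]

Assembling the blocks gives a Jordan form
J =
  [-4, 0, 0, 0]
  [ 0, 1, 1, 0]
  [ 0, 0, 1, 0]
  [ 0, 0, 0, 1]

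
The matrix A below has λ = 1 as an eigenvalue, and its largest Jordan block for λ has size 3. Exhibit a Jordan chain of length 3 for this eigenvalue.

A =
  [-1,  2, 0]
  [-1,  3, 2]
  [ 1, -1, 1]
A Jordan chain for λ = 1 of length 3:
v_1 = (2, 2, -1)ᵀ
v_2 = (-2, -1, 1)ᵀ
v_3 = (1, 0, 0)ᵀ

Let N = A − (1)·I. We want v_3 with N^3 v_3 = 0 but N^2 v_3 ≠ 0; then v_{j-1} := N · v_j for j = 3, …, 2.

Pick v_3 = (1, 0, 0)ᵀ.
Then v_2 = N · v_3 = (-2, -1, 1)ᵀ.
Then v_1 = N · v_2 = (2, 2, -1)ᵀ.

Sanity check: (A − (1)·I) v_1 = (0, 0, 0)ᵀ = 0. ✓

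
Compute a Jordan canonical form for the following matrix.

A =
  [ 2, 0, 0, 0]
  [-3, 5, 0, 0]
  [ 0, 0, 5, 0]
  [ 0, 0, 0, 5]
J_1(2) ⊕ J_1(5) ⊕ J_1(5) ⊕ J_1(5)

The characteristic polynomial is
  det(x·I − A) = x^4 - 17*x^3 + 105*x^2 - 275*x + 250 = (x - 5)^3*(x - 2)

Eigenvalues and multiplicities (the geometric multiplicity of λ is n − rank(A − λI), which equals the number of Jordan blocks for λ):
  λ = 2: algebraic multiplicity = 1, geometric multiplicity = 1
  λ = 5: algebraic multiplicity = 3, geometric multiplicity = 3

Determining the block sizes for each eigenvalue:
  λ = 2: one block (gm = 1), so the single block has size am = 1 → block sizes [1]
  λ = 5: gm = am = 3, so every block has size 1 → block sizes [1, 1, 1]

Assembling the blocks gives a Jordan form
J =
  [2, 0, 0, 0]
  [0, 5, 0, 0]
  [0, 0, 5, 0]
  [0, 0, 0, 5]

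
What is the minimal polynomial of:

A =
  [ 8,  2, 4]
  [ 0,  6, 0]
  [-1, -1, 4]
x^2 - 12*x + 36

The characteristic polynomial is χ_A(x) = (x - 6)^3, so the eigenvalues are known. The minimal polynomial is
  m_A(x) = Π_λ (x − λ)^{k_λ}
where k_λ is the size of the *largest* Jordan block for λ (equivalently, the smallest k with (A − λI)^k v = 0 for every generalised eigenvector v of λ).

  λ = 6: largest Jordan block has size 2, contributing (x − 6)^2

So m_A(x) = (x - 6)^2 = x^2 - 12*x + 36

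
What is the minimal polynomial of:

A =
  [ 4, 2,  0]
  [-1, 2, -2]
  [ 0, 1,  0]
x^3 - 6*x^2 + 12*x - 8

The characteristic polynomial is χ_A(x) = (x - 2)^3, so the eigenvalues are known. The minimal polynomial is
  m_A(x) = Π_λ (x − λ)^{k_λ}
where k_λ is the size of the *largest* Jordan block for λ (equivalently, the smallest k with (A − λI)^k v = 0 for every generalised eigenvector v of λ).

  λ = 2: largest Jordan block has size 3, contributing (x − 2)^3

So m_A(x) = (x - 2)^3 = x^3 - 6*x^2 + 12*x - 8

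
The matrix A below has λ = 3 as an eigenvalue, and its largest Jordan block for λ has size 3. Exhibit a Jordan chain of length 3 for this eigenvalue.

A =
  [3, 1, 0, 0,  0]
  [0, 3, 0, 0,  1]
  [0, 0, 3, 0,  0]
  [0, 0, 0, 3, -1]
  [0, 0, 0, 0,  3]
A Jordan chain for λ = 3 of length 3:
v_1 = (1, 0, 0, 0, 0)ᵀ
v_2 = (0, 1, 0, -1, 0)ᵀ
v_3 = (0, 0, 0, 0, 1)ᵀ

Let N = A − (3)·I. We want v_3 with N^3 v_3 = 0 but N^2 v_3 ≠ 0; then v_{j-1} := N · v_j for j = 3, …, 2.

Pick v_3 = (0, 0, 0, 0, 1)ᵀ.
Then v_2 = N · v_3 = (0, 1, 0, -1, 0)ᵀ.
Then v_1 = N · v_2 = (1, 0, 0, 0, 0)ᵀ.

Sanity check: (A − (3)·I) v_1 = (0, 0, 0, 0, 0)ᵀ = 0. ✓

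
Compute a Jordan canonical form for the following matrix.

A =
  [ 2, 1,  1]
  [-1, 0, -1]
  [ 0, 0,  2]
J_2(1) ⊕ J_1(2)

The characteristic polynomial is
  det(x·I − A) = x^3 - 4*x^2 + 5*x - 2 = (x - 2)*(x - 1)^2

Eigenvalues and multiplicities (the geometric multiplicity of λ is n − rank(A − λI), which equals the number of Jordan blocks for λ):
  λ = 1: algebraic multiplicity = 2, geometric multiplicity = 1
  λ = 2: algebraic multiplicity = 1, geometric multiplicity = 1

Determining the block sizes for each eigenvalue:
  λ = 1: one block (gm = 1), so the single block has size am = 2 → block sizes [2]
  λ = 2: one block (gm = 1), so the single block has size am = 1 → block sizes [1]

Assembling the blocks gives a Jordan form
J =
  [1, 1, 0]
  [0, 1, 0]
  [0, 0, 2]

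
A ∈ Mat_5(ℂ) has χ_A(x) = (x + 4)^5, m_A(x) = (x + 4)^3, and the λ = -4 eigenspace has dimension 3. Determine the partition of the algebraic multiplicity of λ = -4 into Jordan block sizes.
Block sizes for λ = -4: [3, 1, 1]

Step 1 — from the characteristic polynomial, algebraic multiplicity of λ = -4 is 5. From dim ker(A − (-4)·I) = 3, there are exactly 3 Jordan blocks for λ = -4.
Step 2 — from the minimal polynomial, the factor (x + 4)^3 tells us the largest block for λ = -4 has size 3.
Step 3 — with total size 5, 3 blocks, and largest block 3, the block sizes (in nonincreasing order) are [3, 1, 1].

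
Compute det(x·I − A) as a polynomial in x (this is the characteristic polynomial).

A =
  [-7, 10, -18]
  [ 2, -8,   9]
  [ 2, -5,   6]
x^3 + 9*x^2 + 27*x + 27

Expanding det(x·I − A) (e.g. by cofactor expansion or by noting that A is similar to its Jordan form J, which has the same characteristic polynomial as A) gives
  χ_A(x) = x^3 + 9*x^2 + 27*x + 27
which factors as (x + 3)^3. The eigenvalues (with algebraic multiplicities) are λ = -3 with multiplicity 3.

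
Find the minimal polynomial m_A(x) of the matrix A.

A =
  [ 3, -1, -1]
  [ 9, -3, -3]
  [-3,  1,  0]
x^3

The characteristic polynomial is χ_A(x) = x^3, so the eigenvalues are known. The minimal polynomial is
  m_A(x) = Π_λ (x − λ)^{k_λ}
where k_λ is the size of the *largest* Jordan block for λ (equivalently, the smallest k with (A − λI)^k v = 0 for every generalised eigenvector v of λ).

  λ = 0: largest Jordan block has size 3, contributing (x − 0)^3

So m_A(x) = x^3 = x^3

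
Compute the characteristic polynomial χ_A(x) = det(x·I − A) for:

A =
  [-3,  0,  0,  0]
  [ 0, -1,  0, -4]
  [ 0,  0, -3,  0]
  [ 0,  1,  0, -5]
x^4 + 12*x^3 + 54*x^2 + 108*x + 81

Expanding det(x·I − A) (e.g. by cofactor expansion or by noting that A is similar to its Jordan form J, which has the same characteristic polynomial as A) gives
  χ_A(x) = x^4 + 12*x^3 + 54*x^2 + 108*x + 81
which factors as (x + 3)^4. The eigenvalues (with algebraic multiplicities) are λ = -3 with multiplicity 4.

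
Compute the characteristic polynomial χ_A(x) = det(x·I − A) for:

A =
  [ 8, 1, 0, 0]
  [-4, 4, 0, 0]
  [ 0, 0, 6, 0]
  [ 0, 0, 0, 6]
x^4 - 24*x^3 + 216*x^2 - 864*x + 1296

Expanding det(x·I − A) (e.g. by cofactor expansion or by noting that A is similar to its Jordan form J, which has the same characteristic polynomial as A) gives
  χ_A(x) = x^4 - 24*x^3 + 216*x^2 - 864*x + 1296
which factors as (x - 6)^4. The eigenvalues (with algebraic multiplicities) are λ = 6 with multiplicity 4.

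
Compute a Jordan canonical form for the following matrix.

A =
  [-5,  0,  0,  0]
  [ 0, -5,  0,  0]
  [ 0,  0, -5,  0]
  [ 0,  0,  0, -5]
J_1(-5) ⊕ J_1(-5) ⊕ J_1(-5) ⊕ J_1(-5)

The characteristic polynomial is
  det(x·I − A) = x^4 + 20*x^3 + 150*x^2 + 500*x + 625 = (x + 5)^4

Eigenvalues and multiplicities (the geometric multiplicity of λ is n − rank(A − λI), which equals the number of Jordan blocks for λ):
  λ = -5: algebraic multiplicity = 4, geometric multiplicity = 4

Determining the block sizes for each eigenvalue:
  λ = -5: gm = am = 4, so every block has size 1 → block sizes [1, 1, 1, 1]

Assembling the blocks gives a Jordan form
J =
  [-5,  0,  0,  0]
  [ 0, -5,  0,  0]
  [ 0,  0, -5,  0]
  [ 0,  0,  0, -5]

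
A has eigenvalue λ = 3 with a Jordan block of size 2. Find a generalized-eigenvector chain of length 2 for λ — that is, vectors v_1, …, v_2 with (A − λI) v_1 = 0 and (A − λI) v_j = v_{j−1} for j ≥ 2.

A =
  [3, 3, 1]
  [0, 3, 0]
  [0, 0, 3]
A Jordan chain for λ = 3 of length 2:
v_1 = (3, 0, 0)ᵀ
v_2 = (0, 1, 0)ᵀ

Let N = A − (3)·I. We want v_2 with N^2 v_2 = 0 but N^1 v_2 ≠ 0; then v_{j-1} := N · v_j for j = 2, …, 2.

Pick v_2 = (0, 1, 0)ᵀ.
Then v_1 = N · v_2 = (3, 0, 0)ᵀ.

Sanity check: (A − (3)·I) v_1 = (0, 0, 0)ᵀ = 0. ✓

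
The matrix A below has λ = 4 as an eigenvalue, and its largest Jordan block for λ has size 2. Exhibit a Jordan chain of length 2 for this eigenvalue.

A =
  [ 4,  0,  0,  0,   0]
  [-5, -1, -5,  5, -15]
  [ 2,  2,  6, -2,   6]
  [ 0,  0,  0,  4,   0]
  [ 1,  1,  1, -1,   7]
A Jordan chain for λ = 4 of length 2:
v_1 = (0, -5, 2, 0, 1)ᵀ
v_2 = (1, 0, 0, 0, 0)ᵀ

Let N = A − (4)·I. We want v_2 with N^2 v_2 = 0 but N^1 v_2 ≠ 0; then v_{j-1} := N · v_j for j = 2, …, 2.

Pick v_2 = (1, 0, 0, 0, 0)ᵀ.
Then v_1 = N · v_2 = (0, -5, 2, 0, 1)ᵀ.

Sanity check: (A − (4)·I) v_1 = (0, 0, 0, 0, 0)ᵀ = 0. ✓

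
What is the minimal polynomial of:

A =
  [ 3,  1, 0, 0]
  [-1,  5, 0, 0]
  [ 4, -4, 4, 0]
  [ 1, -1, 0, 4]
x^2 - 8*x + 16

The characteristic polynomial is χ_A(x) = (x - 4)^4, so the eigenvalues are known. The minimal polynomial is
  m_A(x) = Π_λ (x − λ)^{k_λ}
where k_λ is the size of the *largest* Jordan block for λ (equivalently, the smallest k with (A − λI)^k v = 0 for every generalised eigenvector v of λ).

  λ = 4: largest Jordan block has size 2, contributing (x − 4)^2

So m_A(x) = (x - 4)^2 = x^2 - 8*x + 16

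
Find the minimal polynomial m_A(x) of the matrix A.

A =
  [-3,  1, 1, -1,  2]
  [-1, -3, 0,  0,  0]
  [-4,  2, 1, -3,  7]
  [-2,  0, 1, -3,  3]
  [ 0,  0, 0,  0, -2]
x^3 + 6*x^2 + 12*x + 8

The characteristic polynomial is χ_A(x) = (x + 2)^5, so the eigenvalues are known. The minimal polynomial is
  m_A(x) = Π_λ (x − λ)^{k_λ}
where k_λ is the size of the *largest* Jordan block for λ (equivalently, the smallest k with (A − λI)^k v = 0 for every generalised eigenvector v of λ).

  λ = -2: largest Jordan block has size 3, contributing (x + 2)^3

So m_A(x) = (x + 2)^3 = x^3 + 6*x^2 + 12*x + 8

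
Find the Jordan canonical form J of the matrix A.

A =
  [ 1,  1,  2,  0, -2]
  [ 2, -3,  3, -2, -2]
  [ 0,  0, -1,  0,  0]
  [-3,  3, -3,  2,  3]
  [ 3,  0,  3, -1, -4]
J_3(-1) ⊕ J_2(-1)

The characteristic polynomial is
  det(x·I − A) = x^5 + 5*x^4 + 10*x^3 + 10*x^2 + 5*x + 1 = (x + 1)^5

Eigenvalues and multiplicities (the geometric multiplicity of λ is n − rank(A − λI), which equals the number of Jordan blocks for λ):
  λ = -1: algebraic multiplicity = 5, geometric multiplicity = 2

Determining the block sizes for each eigenvalue:
  λ = -1: with am = 5 and gm = 2, the partition is not yet determined (e.g. several partitions of 5 into 2 parts exist). Let N = A − (-1)·I. Computing rank(N^1) = 3, rank(N^2) = 1, rank(N^3) = 0; the number of blocks of size ≥ j is rank(N^{j−1}) − rank(N^j), giving [2, 2, 1]. So we have 1 block(s) of size 3, 1 block(s) of size 2 → block sizes [3, 2]

Assembling the blocks gives a Jordan form
J =
  [-1,  1,  0,  0,  0]
  [ 0, -1,  1,  0,  0]
  [ 0,  0, -1,  0,  0]
  [ 0,  0,  0, -1,  1]
  [ 0,  0,  0,  0, -1]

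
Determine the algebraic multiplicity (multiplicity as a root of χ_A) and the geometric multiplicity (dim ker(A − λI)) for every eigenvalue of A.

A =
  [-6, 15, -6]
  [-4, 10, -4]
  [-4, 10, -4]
λ = 0: alg = 3, geom = 2

Step 1 — factor the characteristic polynomial to read off the algebraic multiplicities:
  χ_A(x) = x^3

Step 2 — compute geometric multiplicities via the rank-nullity identity g(λ) = n − rank(A − λI):
  rank(A − (0)·I) = 1, so dim ker(A − (0)·I) = n − 1 = 2

Summary:
  λ = 0: algebraic multiplicity = 3, geometric multiplicity = 2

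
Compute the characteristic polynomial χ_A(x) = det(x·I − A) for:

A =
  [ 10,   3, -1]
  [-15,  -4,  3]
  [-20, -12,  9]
x^3 - 15*x^2 + 75*x - 125

Expanding det(x·I − A) (e.g. by cofactor expansion or by noting that A is similar to its Jordan form J, which has the same characteristic polynomial as A) gives
  χ_A(x) = x^3 - 15*x^2 + 75*x - 125
which factors as (x - 5)^3. The eigenvalues (with algebraic multiplicities) are λ = 5 with multiplicity 3.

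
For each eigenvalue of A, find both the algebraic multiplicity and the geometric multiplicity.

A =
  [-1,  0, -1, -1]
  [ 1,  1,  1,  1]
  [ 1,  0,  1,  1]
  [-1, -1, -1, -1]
λ = 0: alg = 4, geom = 2

Step 1 — factor the characteristic polynomial to read off the algebraic multiplicities:
  χ_A(x) = x^4

Step 2 — compute geometric multiplicities via the rank-nullity identity g(λ) = n − rank(A − λI):
  rank(A − (0)·I) = 2, so dim ker(A − (0)·I) = n − 2 = 2

Summary:
  λ = 0: algebraic multiplicity = 4, geometric multiplicity = 2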